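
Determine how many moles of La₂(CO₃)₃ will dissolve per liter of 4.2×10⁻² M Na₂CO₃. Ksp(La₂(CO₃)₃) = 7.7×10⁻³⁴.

La₂(CO₃)₃(s) ⇌ 2 La³⁺(aq) + 3 CO₃²⁻(aq)
With CO₃²⁻ already at 4.2×10⁻² M and s small, take [CO₃²⁻] ≈ 4.2×10⁻² M and [La³⁺] = 2s.
Ksp = [La³⁺]^2[CO₃²⁻]^3 = (2s)^2(4.2×10⁻²)^3
(2s)^2 = 7.7×10⁻³⁴ / (4.2×10⁻²)^3 = 1.0×10⁻²⁹
s = 1.6×10⁻¹⁵ M

1.6×10⁻¹⁵ M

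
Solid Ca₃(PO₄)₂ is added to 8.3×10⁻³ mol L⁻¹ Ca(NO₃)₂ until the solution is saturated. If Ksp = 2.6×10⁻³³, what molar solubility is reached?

Ca₃(PO₄)₂(s) ⇌ 3 Ca²⁺(aq) + 2 PO₄³⁻(aq)
Let s be the solubility of Ca₃(PO₄)₂ here. The common ion gives [Ca²⁺] ≈ 8.3×10⁻³ mol L⁻¹, and [PO₄³⁻] = 2s.
Ksp = [Ca²⁺]^3[PO₄³⁻]^2 = (8.3×10⁻³)^3(2s)^2
(2s)^2 = 2.6×10⁻³³ / (8.3×10⁻³)^3 = 4.5×10⁻²⁷
s = 3.4×10⁻¹⁴ mol L⁻¹

3.4×10⁻¹⁴ M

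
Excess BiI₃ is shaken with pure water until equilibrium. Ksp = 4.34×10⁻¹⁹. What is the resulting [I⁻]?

3.38×10⁻⁵ M

BiI₃(s) ⇌ Bi³⁺(aq) + 3 I⁻(aq)
For each mole of BiI₃ that dissolves per liter, [Bi³⁺] = s and [I⁻] = 3s; let s denote this solubility.
Ksp = [Bi³⁺][I⁻]^3 = s · (3s)^3 = 27s^4 = 4.34×10⁻¹⁹
s = 1.13×10⁻⁵ M
[I⁻] = 3s = 3.38×10⁻⁵ M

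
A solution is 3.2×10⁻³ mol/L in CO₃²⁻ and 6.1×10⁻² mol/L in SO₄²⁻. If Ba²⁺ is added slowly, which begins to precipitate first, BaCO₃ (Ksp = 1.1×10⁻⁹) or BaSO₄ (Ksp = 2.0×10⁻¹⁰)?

Each salt precipitates once Q = Ksp for that salt.
For BaCO₃: [Ba²⁺] = (Ksp/[CO₃²⁻]) = 3.4×10⁻⁷ mol/L
For BaSO₄: [Ba²⁺] = (Ksp/[SO₄²⁻]) = 3.3×10⁻⁹ mol/L
BaSO₄ requires the lower [Ba²⁺], so it precipitates first.

BaSO₄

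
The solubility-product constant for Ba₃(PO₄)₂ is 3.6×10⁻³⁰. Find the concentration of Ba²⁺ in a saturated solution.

Ba₃(PO₄)₂(s) ⇌ 3 Ba²⁺(aq) + 2 PO₄³⁻(aq)
If s mol/L of Ba₃(PO₄)₂ dissolves, [Ba²⁺] = 3s and [PO₄³⁻] = 2s.
Ksp = [Ba²⁺]^3[PO₄³⁻]^2 = (3s)^3 · (2s)^2 = 108s^5 = 3.6×10⁻³⁰
s = 5.1×10⁻⁷ mol L⁻¹
[Ba²⁺] = 3s = 1.5×10⁻⁶ mol L⁻¹

1.5×10⁻⁶ M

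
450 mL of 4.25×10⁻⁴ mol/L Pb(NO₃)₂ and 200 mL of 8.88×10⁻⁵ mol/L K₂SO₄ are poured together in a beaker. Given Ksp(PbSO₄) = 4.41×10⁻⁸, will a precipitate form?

No

After mixing, V = 450 mL + 200 mL = 650 mL.
[Pb²⁺] = (4.25×10⁻⁴)(450)/650 = 2.94×10⁻⁴ mol/L
[SO₄²⁻] = (8.88×10⁻⁵)(200)/650 = 2.73×10⁻⁵ mol/L
Q = [Pb²⁺][SO₄²⁻] = 8.04×10⁻⁹
Since Q (8.04×10⁻⁹) is less than Ksp (4.41×10⁻⁸), no PbSO₄ precipitates.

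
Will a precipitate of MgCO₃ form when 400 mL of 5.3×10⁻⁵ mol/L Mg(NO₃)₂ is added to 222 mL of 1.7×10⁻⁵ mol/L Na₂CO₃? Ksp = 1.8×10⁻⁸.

No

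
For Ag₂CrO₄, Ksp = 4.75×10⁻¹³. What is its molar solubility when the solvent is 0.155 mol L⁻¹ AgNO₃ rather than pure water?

1.98×10⁻¹¹ M

Ag₂CrO₄(s) ⇌ 2 Ag⁺(aq) + CrO₄²⁻(aq)
With Ag⁺ already at 0.155 mol L⁻¹ and s small, take [Ag⁺] ≈ 0.155 mol L⁻¹ and [CrO₄²⁻] = s.
Ksp = [Ag⁺]^2[CrO₄²⁻] = (0.155)^2s
s = 4.75×10⁻¹³ / (0.155)^2 = 1.98×10⁻¹¹
s = 1.98×10⁻¹¹ mol L⁻¹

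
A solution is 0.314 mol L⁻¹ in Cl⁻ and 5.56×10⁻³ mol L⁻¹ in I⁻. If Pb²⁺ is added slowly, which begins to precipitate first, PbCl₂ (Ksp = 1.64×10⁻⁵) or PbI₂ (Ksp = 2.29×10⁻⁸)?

PbCl₂

Each salt precipitates once Q = Ksp for that salt.
For PbCl₂: [Pb²⁺] = (Ksp/[Cl⁻]^2) = 1.66×10⁻⁴ mol L⁻¹
For PbI₂: [Pb²⁺] = (Ksp/[I⁻]^2) = 7.41×10⁻⁴ mol L⁻¹
The smaller threshold [Pb²⁺] is reached first, so PbCl₂ precipitates first.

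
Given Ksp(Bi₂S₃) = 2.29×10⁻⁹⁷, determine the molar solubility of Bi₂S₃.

Bi₂S₃(s) ⇌ 2 Bi³⁺(aq) + 3 S²⁻(aq)
Call the molar solubility s, so that [Bi³⁺] = 2s and [S²⁻] = 3s.
Ksp = [Bi³⁺]^2[S²⁻]^3 = (2s)^2 · (3s)^3 = 108s^5
108s^5 = 2.29×10⁻⁹⁷  ⇒  s^5 = 2.12×10⁻⁹⁹
Taking the 5th root, s = 1.84×10⁻²⁰ mol L⁻¹.

1.84×10⁻²⁰ M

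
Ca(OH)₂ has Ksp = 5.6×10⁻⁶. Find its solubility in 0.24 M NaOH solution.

Ca(OH)₂(s) ⇌ Ca²⁺(aq) + 2 OH⁻(aq)
With OH⁻ already at 0.24 M and s small, take [OH⁻] ≈ 0.24 M and [Ca²⁺] = s.
Ksp = [Ca²⁺][OH⁻]^2 = s(0.24)^2
s = 5.6×10⁻⁶ / (0.24)^2 = 9.7×10⁻⁵
s = 9.7×10⁻⁵ M

9.7×10⁻⁵ M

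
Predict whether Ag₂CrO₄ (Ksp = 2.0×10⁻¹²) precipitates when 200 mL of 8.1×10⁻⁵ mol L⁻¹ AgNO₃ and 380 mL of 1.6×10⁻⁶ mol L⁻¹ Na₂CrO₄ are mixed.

No

The combined volume is 580 mL.
[Ag⁺] = (8.1×10⁻⁵)(200)/580 = 2.8×10⁻⁵ mol L⁻¹
[CrO₄²⁻] = (1.6×10⁻⁶)(380)/580 = 1.0×10⁻⁶ mol L⁻¹
Q = [Ag⁺]^2[CrO₄²⁻] = 8.2×10⁻¹⁶
Q < Ksp (8.2×10⁻¹⁶ vs 2.0×10⁻¹²); the solution remains unsaturated and no precipitate forms.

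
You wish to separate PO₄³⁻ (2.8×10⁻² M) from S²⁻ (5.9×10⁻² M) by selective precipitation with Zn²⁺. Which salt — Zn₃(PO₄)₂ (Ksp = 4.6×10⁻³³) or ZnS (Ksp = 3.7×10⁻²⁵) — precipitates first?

Precipitation of each salt begins when its ion product equals Ksp.
For Zn₃(PO₄)₂: [Zn²⁺] = (Ksp/[PO₄³⁻]^2)^(1/3) = 1.8×10⁻¹⁰ M
For ZnS: [Zn²⁺] = (Ksp/[S²⁻]) = 6.3×10⁻²⁴ M
Since ZnS needs less Zn²⁺ to reach saturation, it precipitates first.

ZnS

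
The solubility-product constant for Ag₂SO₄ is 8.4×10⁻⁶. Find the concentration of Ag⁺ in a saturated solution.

Ag₂SO₄(s) ⇌ 2 Ag⁺(aq) + SO₄²⁻(aq)
Call the molar solubility s, so that [Ag⁺] = 2s and [SO₄²⁻] = s.
Ksp = [Ag⁺]^2[SO₄²⁻] = (2s)^2 · s = 4s^3 = 8.4×10⁻⁶
s = 1.3×10⁻² mol/L
[Ag⁺] = 2s = 2.6×10⁻² mol/L

2.6×10⁻² M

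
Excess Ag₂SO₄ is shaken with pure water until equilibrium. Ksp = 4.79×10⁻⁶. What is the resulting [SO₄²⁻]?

1.06×10⁻² M

Ag₂SO₄(s) ⇌ 2 Ag⁺(aq) + SO₄²⁻(aq)
If s mol/L of Ag₂SO₄ dissolves, [Ag⁺] = 2s and [SO₄²⁻] = s.
Ksp = [Ag⁺]^2[SO₄²⁻] = (2s)^2 · s = 4s^3 = 4.79×10⁻⁶
s = 1.06×10⁻² mol L⁻¹
[SO₄²⁻] = s = 1.06×10⁻² mol L⁻¹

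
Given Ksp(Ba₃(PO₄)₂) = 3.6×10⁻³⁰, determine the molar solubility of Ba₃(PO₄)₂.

Ba₃(PO₄)₂(s) ⇌ 3 Ba²⁺(aq) + 2 PO₄³⁻(aq)
Call the molar solubility s, so that [Ba²⁺] = 3s and [PO₄³⁻] = 2s.
Ksp = [Ba²⁺]^3[PO₄³⁻]^2 = (3s)^3 · (2s)^2 = 108s^5
108s^5 = 3.6×10⁻³⁰  ⇒  s^5 = 3.3×10⁻³²
s = (3.3×10⁻³²)^(1/5) = 5.1×10⁻⁷ M

5.1×10⁻⁷ M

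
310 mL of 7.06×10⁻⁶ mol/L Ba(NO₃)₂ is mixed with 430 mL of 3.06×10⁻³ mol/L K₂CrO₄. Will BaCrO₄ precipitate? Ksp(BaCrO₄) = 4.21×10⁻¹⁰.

Yes

Total volume after mixing = 310 + 430 = 740 mL.
[Ba²⁺] = (7.06×10⁻⁶)(310)/740 = 2.96×10⁻⁶ mol/L
[CrO₄²⁻] = (3.06×10⁻³)(430)/740 = 1.78×10⁻³ mol/L
Q = [Ba²⁺][CrO₄²⁻] = 5.26×10⁻⁹
Q = 5.26×10⁻⁹ > Ksp = 4.21×10⁻¹⁰, so the solution is supersaturated and BaCrO₄ precipitates.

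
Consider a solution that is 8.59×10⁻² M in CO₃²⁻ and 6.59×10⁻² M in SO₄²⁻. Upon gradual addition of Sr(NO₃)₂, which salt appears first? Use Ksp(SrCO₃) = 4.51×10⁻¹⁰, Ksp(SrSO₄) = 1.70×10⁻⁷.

SrCO₃

Each salt precipitates once Q = Ksp for that salt.
For SrCO₃: [Sr²⁺] = (Ksp/[CO₃²⁻]) = 5.25×10⁻⁹ M
For SrSO₄: [Sr²⁺] = (Ksp/[SO₄²⁻]) = 2.58×10⁻⁶ M
Since SrCO₃ needs less Sr²⁺ to reach saturation, it precipitates first.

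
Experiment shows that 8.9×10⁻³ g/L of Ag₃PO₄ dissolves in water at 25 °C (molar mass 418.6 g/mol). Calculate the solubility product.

Ksp = 5.5×10⁻¹⁸

Molar solubility s = (8.9×10⁻³ g/L) / (418.6 g/mol) = 2.126×10⁻⁵ mol/L
Ag₃PO₄(s) ⇌ 3 Ag⁺(aq) + PO₄³⁻(aq)
For each mole of Ag₃PO₄ that dissolves per liter, [Ag⁺] = 3s and [PO₄³⁻] = s; let s denote this solubility.
Ksp = [Ag⁺]^3[PO₄³⁻] = (3s)^3 · s = 27s^4
Ksp = 27 × (2.126×10⁻⁵)^4 = 5.5×10⁻¹⁸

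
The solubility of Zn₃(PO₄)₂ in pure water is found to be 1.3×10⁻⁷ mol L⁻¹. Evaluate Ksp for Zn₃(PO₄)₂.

Zn₃(PO₄)₂(s) ⇌ 3 Zn²⁺(aq) + 2 PO₄³⁻(aq)
If s mol/L of Zn₃(PO₄)₂ dissolves, [Zn²⁺] = 3s and [PO₄³⁻] = 2s.
Ksp = [Zn²⁺]^3[PO₄³⁻]^2 = (3s)^3 · (2s)^2 = 108s^5
Ksp = 108 × (1.3×10⁻⁷)^5 = 4.0×10⁻³³

Ksp = 4.0×10⁻³³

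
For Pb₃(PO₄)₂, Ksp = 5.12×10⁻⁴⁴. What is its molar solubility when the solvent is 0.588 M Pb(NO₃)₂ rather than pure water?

Pb₃(PO₄)₂(s) ⇌ 3 Pb²⁺(aq) + 2 PO₄³⁻(aq)
Let s be the solubility of Pb₃(PO₄)₂ here. The common ion gives [Pb²⁺] ≈ 0.588 M, and [PO₄³⁻] = 2s.
Ksp = [Pb²⁺]^3[PO₄³⁻]^2 = (0.588)^3(2s)^2
(2s)^2 = 5.12×10⁻⁴⁴ / (0.588)^3 = 2.52×10⁻⁴³
s = 2.51×10⁻²² M

2.51×10⁻²² M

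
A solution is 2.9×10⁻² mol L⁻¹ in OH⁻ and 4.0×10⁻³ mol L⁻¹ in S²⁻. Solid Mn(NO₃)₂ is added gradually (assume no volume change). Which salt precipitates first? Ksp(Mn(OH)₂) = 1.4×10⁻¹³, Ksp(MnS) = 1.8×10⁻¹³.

MnS

Precipitation begins when Q = Ksp.
For Mn(OH)₂: [Mn²⁺] = (Ksp/[OH⁻]^2) = 1.7×10⁻¹⁰ mol L⁻¹
For MnS: [Mn²⁺] = (Ksp/[S²⁻]) = 4.5×10⁻¹¹ mol L⁻¹
The smaller threshold [Mn²⁺] is reached first, so MnS precipitates first.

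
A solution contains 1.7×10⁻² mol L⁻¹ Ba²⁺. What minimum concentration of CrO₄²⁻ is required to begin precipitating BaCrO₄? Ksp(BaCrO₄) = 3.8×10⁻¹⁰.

2.2×10⁻⁸ M

A salt starts to precipitate once the ion product Q reaches its Ksp.
BaCrO₄(s) ⇌ Ba²⁺(aq) + CrO₄²⁻(aq)
Ksp = [Ba²⁺][CrO₄²⁻] = [CrO₄²⁻](1.7×10⁻²)
[CrO₄²⁻] = 3.8×10⁻¹⁰ / (1.7×10⁻²) = 2.2×10⁻⁸
[CrO₄²⁻] = 2.2×10⁻⁸ mol L⁻¹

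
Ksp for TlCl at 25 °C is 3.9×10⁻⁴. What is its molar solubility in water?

TlCl(s) ⇌ Tl⁺(aq) + Cl⁻(aq)
For each mole of TlCl that dissolves per liter, [Tl⁺] = s and [Cl⁻] = s; let s denote this solubility.
Ksp = [Tl⁺][Cl⁻] = s · s = s^2
s^2 = 3.9×10⁻⁴
s = 2.0×10⁻² mol L⁻¹

2.0×10⁻² M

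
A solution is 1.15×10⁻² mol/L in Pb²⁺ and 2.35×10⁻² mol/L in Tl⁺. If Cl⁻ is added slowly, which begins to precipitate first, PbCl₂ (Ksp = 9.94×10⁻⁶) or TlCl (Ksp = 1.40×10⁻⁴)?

TlCl

Each salt precipitates once Q = Ksp for that salt.
For PbCl₂: [Cl⁻] = (Ksp/[Pb²⁺])^(1/2) = 2.94×10⁻² mol/L
For TlCl: [Cl⁻] = (Ksp/[Tl⁺]) = 5.96×10⁻³ mol/L
TlCl requires the lower [Cl⁻], so it precipitates first.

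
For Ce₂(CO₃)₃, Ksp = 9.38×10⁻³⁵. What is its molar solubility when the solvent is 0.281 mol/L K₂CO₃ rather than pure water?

3.25×10⁻¹⁷ M

Ce₂(CO₃)₃(s) ⇌ 2 Ce³⁺(aq) + 3 CO₃²⁻(aq)
CO₃²⁻ is already present at 0.281 mol/L. If s mol/L of Ce₂(CO₃)₃ dissolves, [Ce³⁺] = 2s while [CO₃²⁻] ≈ 0.281 mol/L.
Ksp = [Ce³⁺]^2[CO₃²⁻]^3 = (2s)^2(0.281)^3
(2s)^2 = 9.38×10⁻³⁵ / (0.281)^3 = 4.23×10⁻³³
s = 3.25×10⁻¹⁷ mol/L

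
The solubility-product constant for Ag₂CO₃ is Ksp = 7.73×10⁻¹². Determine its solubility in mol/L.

Ag₂CO₃(s) ⇌ 2 Ag⁺(aq) + CO₃²⁻(aq)
Call the molar solubility s, so that [Ag⁺] = 2s and [CO₃²⁻] = s.
Ksp = [Ag⁺]^2[CO₃²⁻] = (2s)^2 · s = 4s^3
4s^3 = 7.73×10⁻¹²  ⇒  s^3 = 1.93×10⁻¹²
s = (1.93×10⁻¹²)^(1/3) = 1.25×10⁻⁴ mol L⁻¹

1.25×10⁻⁴ M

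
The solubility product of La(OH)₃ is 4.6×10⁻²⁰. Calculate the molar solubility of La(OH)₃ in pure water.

6.4×10⁻⁶ M

La(OH)₃(s) ⇌ La³⁺(aq) + 3 OH⁻(aq)
If s mol/L of La(OH)₃ dissolves, [La³⁺] = s and [OH⁻] = 3s.
Ksp = [La³⁺][OH⁻]^3 = s · (3s)^3 = 27s^4
27s^4 = 4.6×10⁻²⁰  ⇒  s^4 = 1.7×10⁻²¹
s = 6.4×10⁻⁶ M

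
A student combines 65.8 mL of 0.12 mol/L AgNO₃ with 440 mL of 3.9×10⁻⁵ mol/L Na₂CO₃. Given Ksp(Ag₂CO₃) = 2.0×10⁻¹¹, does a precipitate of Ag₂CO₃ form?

Yes

The combined volume is 505.8 mL.
[Ag⁺] = (0.12)(65.8)/505.8 = 1.6×10⁻² mol/L
[CO₃²⁻] = (3.9×10⁻⁵)(440)/505.8 = 3.4×10⁻⁵ mol/L
Q = [Ag⁺]^2[CO₃²⁻] = 8.3×10⁻⁹
Because Q > Ksp (8.3×10⁻⁹ vs 2.0×10⁻¹¹), a precipitate of Ag₂CO₃ forms.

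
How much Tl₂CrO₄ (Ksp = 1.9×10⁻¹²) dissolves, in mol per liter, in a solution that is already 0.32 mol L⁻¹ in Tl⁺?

Tl₂CrO₄(s) ⇌ 2 Tl⁺(aq) + CrO₄²⁻(aq)
The solution already contains Tl⁺ at 0.32 mol L⁻¹. Let s be the molar solubility of Tl₂CrO₄.
[Tl⁺] ≈ 0.32 mol L⁻¹ (common ion dominates); [CrO₄²⁻] = s.
Ksp = [Tl⁺]^2[CrO₄²⁻] = (0.32)^2s
s = 1.9×10⁻¹² / (0.32)^2 = 1.9×10⁻¹¹
s = 1.9×10⁻¹¹ mol L⁻¹

1.9×10⁻¹¹ M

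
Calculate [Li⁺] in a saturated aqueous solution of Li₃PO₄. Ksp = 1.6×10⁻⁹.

Li₃PO₄(s) ⇌ 3 Li⁺(aq) + PO₄³⁻(aq)
Let s be the molar solubility. Then [Li⁺] = 3s and [PO₄³⁻] = s.
Ksp = [Li⁺]^3[PO₄³⁻] = (3s)^3 · s = 27s^4 = 1.6×10⁻⁹
s = 2.8×10⁻³ M
[Li⁺] = 3s = 8.3×10⁻³ M

8.3×10⁻³ M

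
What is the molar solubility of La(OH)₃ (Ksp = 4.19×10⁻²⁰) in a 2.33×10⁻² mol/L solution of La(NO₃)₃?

La(OH)₃(s) ⇌ La³⁺(aq) + 3 OH⁻(aq)
La³⁺ is already present at 2.33×10⁻² mol/L. If s mol/L of La(OH)₃ dissolves, [OH⁻] = 3s while [La³⁺] ≈ 2.33×10⁻² mol/L.
Ksp = [La³⁺][OH⁻]^3 = (2.33×10⁻²)(3s)^3
(3s)^3 = 4.19×10⁻²⁰ / (2.33×10⁻²) = 1.80×10⁻¹⁸
s = 4.05×10⁻⁷ mol/L

4.05×10⁻⁷ M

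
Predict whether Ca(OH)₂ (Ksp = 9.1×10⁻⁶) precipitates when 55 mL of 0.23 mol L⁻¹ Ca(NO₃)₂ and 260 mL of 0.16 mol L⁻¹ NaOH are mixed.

Yes

After mixing, V = 55 mL + 260 mL = 315 mL.
[Ca²⁺] = (0.23)(55)/315 = 4.0×10⁻² mol L⁻¹
[OH⁻] = (0.16)(260)/315 = 0.13 mol L⁻¹
Q = [Ca²⁺][OH⁻]^2 = 7.0×10⁻⁴
Because Q > Ksp (7.0×10⁻⁴ vs 9.1×10⁻⁶), a precipitate of Ca(OH)₂ forms.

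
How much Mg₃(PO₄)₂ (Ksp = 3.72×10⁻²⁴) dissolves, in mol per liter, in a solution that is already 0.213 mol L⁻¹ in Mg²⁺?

9.81×10⁻¹² M

Mg₃(PO₄)₂(s) ⇌ 3 Mg²⁺(aq) + 2 PO₄³⁻(aq)
Mg²⁺ is already present at 0.213 mol L⁻¹. If s mol/L of Mg₃(PO₄)₂ dissolves, [PO₄³⁻] = 2s while [Mg²⁺] ≈ 0.213 mol L⁻¹.
Ksp = [Mg²⁺]^3[PO₄³⁻]^2 = (0.213)^3(2s)^2
(2s)^2 = 3.72×10⁻²⁴ / (0.213)^3 = 3.85×10⁻²²
s = 9.81×10⁻¹² mol L⁻¹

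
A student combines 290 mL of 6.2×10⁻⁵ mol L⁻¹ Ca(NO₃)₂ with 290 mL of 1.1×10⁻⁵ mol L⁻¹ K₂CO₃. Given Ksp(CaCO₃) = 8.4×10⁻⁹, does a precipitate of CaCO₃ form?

No

The combined volume is 580 mL.
[Ca²⁺] = (6.2×10⁻⁵)(290)/580 = 3.1×10⁻⁵ mol L⁻¹
[CO₃²⁻] = (1.1×10⁻⁵)(290)/580 = 5.5×10⁻⁶ mol L⁻¹
Q = [Ca²⁺][CO₃²⁻] = 1.7×10⁻¹⁰
Since Q (1.7×10⁻¹⁰) is less than Ksp (8.4×10⁻⁹), no CaCO₃ precipitates.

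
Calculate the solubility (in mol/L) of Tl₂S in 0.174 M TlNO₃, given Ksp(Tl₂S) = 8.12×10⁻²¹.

2.68×10⁻¹⁹ M

Tl₂S(s) ⇌ 2 Tl⁺(aq) + S²⁻(aq)
The solution already contains Tl⁺ at 0.174 M. Let s be the molar solubility of Tl₂S.
[Tl⁺] ≈ 0.174 M (common ion dominates); [S²⁻] = s.
Ksp = [Tl⁺]^2[S²⁻] = (0.174)^2s
s = 8.12×10⁻²¹ / (0.174)^2 = 2.68×10⁻¹⁹
s = 2.68×10⁻¹⁹ M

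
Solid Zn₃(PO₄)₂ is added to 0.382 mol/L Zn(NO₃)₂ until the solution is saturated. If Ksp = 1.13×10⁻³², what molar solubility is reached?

Zn₃(PO₄)₂(s) ⇌ 3 Zn²⁺(aq) + 2 PO₄³⁻(aq)
Zn²⁺ is already present at 0.382 mol/L. If s mol/L of Zn₃(PO₄)₂ dissolves, [PO₄³⁻] = 2s while [Zn²⁺] ≈ 0.382 mol/L.
Ksp = [Zn²⁺]^3[PO₄³⁻]^2 = (0.382)^3(2s)^2
(2s)^2 = 1.13×10⁻³² / (0.382)^3 = 2.03×10⁻³¹
s = 2.25×10⁻¹⁶ mol/L

2.25×10⁻¹⁶ M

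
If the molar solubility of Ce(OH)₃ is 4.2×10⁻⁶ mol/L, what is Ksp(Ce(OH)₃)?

Ce(OH)₃(s) ⇌ Ce³⁺(aq) + 3 OH⁻(aq)
With molar solubility s: [Ce³⁺] = s, [OH⁻] = 3s.
Ksp = [Ce³⁺][OH⁻]^3 = s · (3s)^3 = 27s^4
Ksp = 27 × (4.2×10⁻⁶)^4 = 8.4×10⁻²¹

Ksp = 8.4×10⁻²¹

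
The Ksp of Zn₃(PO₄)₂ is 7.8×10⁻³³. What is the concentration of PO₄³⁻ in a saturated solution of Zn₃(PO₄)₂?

3.0×10⁻⁷ M

Zn₃(PO₄)₂(s) ⇌ 3 Zn²⁺(aq) + 2 PO₄³⁻(aq)
Let s be the molar solubility. Then [Zn²⁺] = 3s and [PO₄³⁻] = 2s.
Ksp = [Zn²⁺]^3[PO₄³⁻]^2 = (3s)^3 · (2s)^2 = 108s^5 = 7.8×10⁻³³
s = 1.5×10⁻⁷ mol L⁻¹
[PO₄³⁻] = 2s = 3.0×10⁻⁷ mol L⁻¹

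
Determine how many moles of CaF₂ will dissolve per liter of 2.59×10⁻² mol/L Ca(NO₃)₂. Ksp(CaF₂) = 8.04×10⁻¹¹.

2.79×10⁻⁵ M

CaF₂(s) ⇌ Ca²⁺(aq) + 2 F⁻(aq)
Ca²⁺ is already present at 2.59×10⁻² mol/L. If s mol/L of CaF₂ dissolves, [F⁻] = 2s while [Ca²⁺] ≈ 2.59×10⁻² mol/L.
Ksp = [Ca²⁺][F⁻]^2 = (2.59×10⁻²)(2s)^2
(2s)^2 = 8.04×10⁻¹¹ / (2.59×10⁻²) = 3.10×10⁻⁹
s = 2.79×10⁻⁵ mol/L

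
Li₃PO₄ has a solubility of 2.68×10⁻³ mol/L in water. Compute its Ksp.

Ksp = 1.39×10⁻⁹

Li₃PO₄(s) ⇌ 3 Li⁺(aq) + PO₄³⁻(aq)
With molar solubility s: [Li⁺] = 3s, [PO₄³⁻] = s.
Ksp = [Li⁺]^3[PO₄³⁻] = (3s)^3 · s = 27s^4
Ksp = 27 × (2.68×10⁻³)^4 = 1.39×10⁻⁹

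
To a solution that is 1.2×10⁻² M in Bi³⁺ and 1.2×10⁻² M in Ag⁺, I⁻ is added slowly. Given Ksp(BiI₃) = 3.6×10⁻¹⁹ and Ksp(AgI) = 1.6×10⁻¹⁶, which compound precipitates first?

AgI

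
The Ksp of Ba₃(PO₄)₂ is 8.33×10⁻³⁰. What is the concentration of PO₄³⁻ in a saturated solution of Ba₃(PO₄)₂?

Ba₃(PO₄)₂(s) ⇌ 3 Ba²⁺(aq) + 2 PO₄³⁻(aq)
Call the molar solubility s, so that [Ba²⁺] = 3s and [PO₄³⁻] = 2s.
Ksp = [Ba²⁺]^3[PO₄³⁻]^2 = (3s)^3 · (2s)^2 = 108s^5 = 8.33×10⁻³⁰
s = 5.99×10⁻⁷ mol/L
[PO₄³⁻] = 2s = 1.20×10⁻⁶ mol/L

1.20×10⁻⁶ M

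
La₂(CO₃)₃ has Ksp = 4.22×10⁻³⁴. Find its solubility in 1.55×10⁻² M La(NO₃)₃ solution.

La₂(CO₃)₃(s) ⇌ 2 La³⁺(aq) + 3 CO₃²⁻(aq)
The solution already contains La³⁺ at 1.55×10⁻² M. Let s be the molar solubility of La₂(CO₃)₃.
[La³⁺] ≈ 1.55×10⁻² M (common ion dominates); [CO₃²⁻] = 3s.
Ksp = [La³⁺]^2[CO₃²⁻]^3 = (1.55×10⁻²)^2(3s)^3
(3s)^3 = 4.22×10⁻³⁴ / (1.55×10⁻²)^2 = 1.76×10⁻³⁰
s = 4.02×10⁻¹¹ M

4.02×10⁻¹¹ M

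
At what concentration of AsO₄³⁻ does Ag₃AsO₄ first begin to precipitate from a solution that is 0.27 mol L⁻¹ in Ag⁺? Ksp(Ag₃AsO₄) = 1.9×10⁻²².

A salt starts to precipitate once the ion product Q reaches its Ksp.
Ag₃AsO₄(s) ⇌ 3 Ag⁺(aq) + AsO₄³⁻(aq)
Ksp = [Ag⁺]^3[AsO₄³⁻] = [AsO₄³⁻](0.27)^3
[AsO₄³⁻] = 1.9×10⁻²² / (0.27)^3 = 9.7×10⁻²¹
[AsO₄³⁻] = 9.7×10⁻²¹ mol L⁻¹

9.7×10⁻²¹ M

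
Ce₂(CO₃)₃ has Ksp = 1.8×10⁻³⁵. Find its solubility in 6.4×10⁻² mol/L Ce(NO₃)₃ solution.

5.5×10⁻¹² M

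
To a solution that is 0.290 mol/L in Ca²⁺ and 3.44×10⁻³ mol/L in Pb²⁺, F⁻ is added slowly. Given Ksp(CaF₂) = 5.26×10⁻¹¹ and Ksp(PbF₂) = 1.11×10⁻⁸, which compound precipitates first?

CaF₂

Precipitation begins when Q = Ksp.
For CaF₂: [F⁻] = (Ksp/[Ca²⁺])^(1/2) = 1.35×10⁻⁵ mol/L
For PbF₂: [F⁻] = (Ksp/[Pb²⁺])^(1/2) = 1.80×10⁻³ mol/L
Since CaF₂ needs less F⁻ to reach saturation, it precipitates first.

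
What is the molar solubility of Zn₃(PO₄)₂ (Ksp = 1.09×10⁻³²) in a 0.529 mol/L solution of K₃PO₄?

1.13×10⁻¹¹ M

Zn₃(PO₄)₂(s) ⇌ 3 Zn²⁺(aq) + 2 PO₄³⁻(aq)
The solution already contains PO₄³⁻ at 0.529 mol/L. Let s be the molar solubility of Zn₃(PO₄)₂.
[PO₄³⁻] ≈ 0.529 mol/L (common ion dominates); [Zn²⁺] = 3s.
Ksp = [Zn²⁺]^3[PO₄³⁻]^2 = (3s)^3(0.529)^2
(3s)^3 = 1.09×10⁻³² / (0.529)^2 = 3.90×10⁻³²
s = 1.13×10⁻¹¹ mol/L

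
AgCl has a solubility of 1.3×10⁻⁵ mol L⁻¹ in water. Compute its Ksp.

Ksp = 1.7×10⁻¹⁰

AgCl(s) ⇌ Ag⁺(aq) + Cl⁻(aq)
For each mole of AgCl that dissolves per liter, [Ag⁺] = s and [Cl⁻] = s; let s denote this solubility.
Ksp = [Ag⁺][Cl⁻] = s · s = s^2
Ksp = (1.3×10⁻⁵)^2 = 1.7×10⁻¹⁰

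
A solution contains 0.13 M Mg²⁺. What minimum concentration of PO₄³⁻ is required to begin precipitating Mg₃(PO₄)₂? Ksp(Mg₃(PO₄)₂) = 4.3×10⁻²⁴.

4.4×10⁻¹¹ M

Each salt precipitates once Q = Ksp for that salt.
Mg₃(PO₄)₂(s) ⇌ 3 Mg²⁺(aq) + 2 PO₄³⁻(aq)
Ksp = [Mg²⁺]^3[PO₄³⁻]^2 = [PO₄³⁻]^2(0.13)^3
[PO₄³⁻]^2 = 4.3×10⁻²⁴ / (0.13)^3 = 2.0×10⁻²¹
[PO₄³⁻] = 4.4×10⁻¹¹ M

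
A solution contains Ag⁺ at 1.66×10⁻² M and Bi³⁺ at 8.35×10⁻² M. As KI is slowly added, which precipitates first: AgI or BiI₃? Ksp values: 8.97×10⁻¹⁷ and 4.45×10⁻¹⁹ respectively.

AgI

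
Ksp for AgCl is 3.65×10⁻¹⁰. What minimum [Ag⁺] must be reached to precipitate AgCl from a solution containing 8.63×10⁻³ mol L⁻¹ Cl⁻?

4.23×10⁻⁸ M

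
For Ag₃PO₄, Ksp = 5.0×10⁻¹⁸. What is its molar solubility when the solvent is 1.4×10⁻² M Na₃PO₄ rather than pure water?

Ag₃PO₄(s) ⇌ 3 Ag⁺(aq) + PO₄³⁻(aq)
PO₄³⁻ is already present at 1.4×10⁻² M. If s mol/L of Ag₃PO₄ dissolves, [Ag⁺] = 3s while [PO₄³⁻] ≈ 1.4×10⁻² M.
Ksp = [Ag⁺]^3[PO₄³⁻] = (3s)^3(1.4×10⁻²)
(3s)^3 = 5.0×10⁻¹⁸ / (1.4×10⁻²) = 3.6×10⁻¹⁶
s = 2.4×10⁻⁶ M

2.4×10⁻⁶ M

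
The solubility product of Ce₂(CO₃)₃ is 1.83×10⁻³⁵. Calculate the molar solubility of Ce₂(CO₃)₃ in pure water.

4.42×10⁻⁸ M

Ce₂(CO₃)₃(s) ⇌ 2 Ce³⁺(aq) + 3 CO₃²⁻(aq)
If s mol/L of Ce₂(CO₃)₃ dissolves, [Ce³⁺] = 2s and [CO₃²⁻] = 3s.
Ksp = [Ce³⁺]^2[CO₃²⁻]^3 = (2s)^2 · (3s)^3 = 108s^5
108s^5 = 1.83×10⁻³⁵  ⇒  s^5 = 1.69×10⁻³⁷
s = (1.69×10⁻³⁷)^(1/5) = 4.42×10⁻⁸ mol L⁻¹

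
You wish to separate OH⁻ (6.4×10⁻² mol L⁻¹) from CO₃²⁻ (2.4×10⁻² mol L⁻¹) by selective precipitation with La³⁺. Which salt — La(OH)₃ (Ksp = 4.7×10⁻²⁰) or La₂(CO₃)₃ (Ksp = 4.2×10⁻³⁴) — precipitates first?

Precipitation of each salt begins when its ion product equals Ksp.
For La(OH)₃: [La³⁺] = (Ksp/[OH⁻]^3) = 1.8×10⁻¹⁶ mol L⁻¹
For La₂(CO₃)₃: [La³⁺] = (Ksp/[CO₃²⁻]^3)^(1/2) = 5.5×10⁻¹⁵ mol L⁻¹
Since La(OH)₃ needs less La³⁺ to reach saturation, it precipitates first.

La(OH)₃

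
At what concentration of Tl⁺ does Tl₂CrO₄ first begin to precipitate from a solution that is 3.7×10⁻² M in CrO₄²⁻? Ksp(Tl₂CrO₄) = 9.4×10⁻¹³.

5.0×10⁻⁶ M

Each salt precipitates once Q = Ksp for that salt.
Tl₂CrO₄(s) ⇌ 2 Tl⁺(aq) + CrO₄²⁻(aq)
Ksp = [Tl⁺]^2[CrO₄²⁻] = [Tl⁺]^2(3.7×10⁻²)
[Tl⁺]^2 = 9.4×10⁻¹³ / (3.7×10⁻²) = 2.5×10⁻¹¹
[Tl⁺] = 5.0×10⁻⁶ M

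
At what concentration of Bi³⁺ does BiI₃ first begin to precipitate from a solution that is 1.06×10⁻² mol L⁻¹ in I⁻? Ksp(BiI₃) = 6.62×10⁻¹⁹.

5.56×10⁻¹³ M

Each salt precipitates once Q = Ksp for that salt.
BiI₃(s) ⇌ Bi³⁺(aq) + 3 I⁻(aq)
Ksp = [Bi³⁺][I⁻]^3 = [Bi³⁺](1.06×10⁻²)^3
[Bi³⁺] = 6.62×10⁻¹⁹ / (1.06×10⁻²)^3 = 5.56×10⁻¹³
[Bi³⁺] = 5.56×10⁻¹³ mol L⁻¹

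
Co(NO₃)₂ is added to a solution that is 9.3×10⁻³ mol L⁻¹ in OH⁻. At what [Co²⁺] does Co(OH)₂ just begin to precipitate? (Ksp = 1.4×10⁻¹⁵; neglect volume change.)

1.6×10⁻¹¹ M

A salt starts to precipitate once the ion product Q reaches its Ksp.
Co(OH)₂(s) ⇌ Co²⁺(aq) + 2 OH⁻(aq)
Ksp = [Co²⁺][OH⁻]^2 = [Co²⁺](9.3×10⁻³)^2
[Co²⁺] = 1.4×10⁻¹⁵ / (9.3×10⁻³)^2 = 1.6×10⁻¹¹
[Co²⁺] = 1.6×10⁻¹¹ mol L⁻¹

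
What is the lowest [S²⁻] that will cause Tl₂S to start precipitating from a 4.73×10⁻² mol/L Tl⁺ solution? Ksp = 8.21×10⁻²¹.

3.67×10⁻¹⁸ M

Precipitation begins when Q = Ksp.
Tl₂S(s) ⇌ 2 Tl⁺(aq) + S²⁻(aq)
Ksp = [Tl⁺]^2[S²⁻] = [S²⁻](4.73×10⁻²)^2
[S²⁻] = 8.21×10⁻²¹ / (4.73×10⁻²)^2 = 3.67×10⁻¹⁸
[S²⁻] = 3.67×10⁻¹⁸ mol/L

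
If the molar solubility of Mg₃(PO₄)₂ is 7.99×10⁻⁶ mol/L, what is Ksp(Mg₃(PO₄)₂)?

Mg₃(PO₄)₂(s) ⇌ 3 Mg²⁺(aq) + 2 PO₄³⁻(aq)
For each mole of Mg₃(PO₄)₂ that dissolves per liter, [Mg²⁺] = 3s and [PO₄³⁻] = 2s; let s denote this solubility.
Ksp = [Mg²⁺]^3[PO₄³⁻]^2 = (3s)^3 · (2s)^2 = 108s^5
Ksp = 108 × (7.99×10⁻⁶)^5 = 3.52×10⁻²⁴

Ksp = 3.52×10⁻²⁴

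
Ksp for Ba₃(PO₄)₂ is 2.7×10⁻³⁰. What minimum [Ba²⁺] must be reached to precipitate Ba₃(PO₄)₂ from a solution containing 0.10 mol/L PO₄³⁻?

A salt starts to precipitate once the ion product Q reaches its Ksp.
Ba₃(PO₄)₂(s) ⇌ 3 Ba²⁺(aq) + 2 PO₄³⁻(aq)
Ksp = [Ba²⁺]^3[PO₄³⁻]^2 = [Ba²⁺]^3(0.10)^2
[Ba²⁺]^3 = 2.7×10⁻³⁰ / (0.10)^2 = 2.7×10⁻²⁸
[Ba²⁺] = 6.5×10⁻¹⁰ mol/L

6.5×10⁻¹⁰ M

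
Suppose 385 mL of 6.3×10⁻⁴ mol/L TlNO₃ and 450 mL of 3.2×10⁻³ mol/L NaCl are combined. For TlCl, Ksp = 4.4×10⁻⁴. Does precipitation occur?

Total volume after mixing = 385 + 450 = 835 mL.
[Tl⁺] = (6.3×10⁻⁴)(385)/835 = 2.9×10⁻⁴ mol/L
[Cl⁻] = (3.2×10⁻³)(450)/835 = 1.7×10⁻³ mol/L
Q = [Tl⁺][Cl⁻] = 5.0×10⁻⁷
Q = 5.0×10⁻⁷ < Ksp = 4.4×10⁻⁴, so the solution is unsaturated and no precipitate forms.

No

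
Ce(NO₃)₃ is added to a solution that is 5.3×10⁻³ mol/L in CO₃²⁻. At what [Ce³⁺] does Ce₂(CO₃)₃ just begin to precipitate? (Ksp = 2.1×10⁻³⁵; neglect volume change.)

A salt starts to precipitate once the ion product Q reaches its Ksp.
Ce₂(CO₃)₃(s) ⇌ 2 Ce³⁺(aq) + 3 CO₃²⁻(aq)
Ksp = [Ce³⁺]^2[CO₃²⁻]^3 = [Ce³⁺]^2(5.3×10⁻³)^3
[Ce³⁺]^2 = 2.1×10⁻³⁵ / (5.3×10⁻³)^3 = 1.4×10⁻²⁸
[Ce³⁺] = 1.2×10⁻¹⁴ mol/L

1.2×10⁻¹⁴ M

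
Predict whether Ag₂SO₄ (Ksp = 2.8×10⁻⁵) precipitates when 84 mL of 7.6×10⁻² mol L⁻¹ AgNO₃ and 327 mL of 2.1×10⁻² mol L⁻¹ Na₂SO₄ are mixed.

After mixing, V = 84 mL + 327 mL = 411 mL.
[Ag⁺] = (7.6×10⁻²)(84)/411 = 1.6×10⁻² mol L⁻¹
[SO₄²⁻] = (2.1×10⁻²)(327)/411 = 1.7×10⁻² mol L⁻¹
Q = [Ag⁺]^2[SO₄²⁻] = 4.0×10⁻⁶
Q = 4.0×10⁻⁶ < Ksp = 2.8×10⁻⁵, so the solution is unsaturated and no precipitate forms.

No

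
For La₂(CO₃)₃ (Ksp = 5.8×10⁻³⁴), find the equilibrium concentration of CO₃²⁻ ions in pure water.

2.6×10⁻⁷ M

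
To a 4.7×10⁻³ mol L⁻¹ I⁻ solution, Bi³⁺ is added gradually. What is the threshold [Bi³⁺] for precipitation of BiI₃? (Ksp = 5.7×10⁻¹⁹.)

5.5×10⁻¹² M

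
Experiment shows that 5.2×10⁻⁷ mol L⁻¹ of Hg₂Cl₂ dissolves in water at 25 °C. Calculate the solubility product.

Hg₂Cl₂(s) ⇌ Hg₂²⁺(aq) + 2 Cl⁻(aq)
Call the molar solubility s, so that [Hg₂²⁺] = s and [Cl⁻] = 2s.
Ksp = [Hg₂²⁺][Cl⁻]^2 = s · (2s)^2 = 4s^3
Ksp = 4 × (5.2×10⁻⁷)^3 = 5.6×10⁻¹⁹

Ksp = 5.6×10⁻¹⁹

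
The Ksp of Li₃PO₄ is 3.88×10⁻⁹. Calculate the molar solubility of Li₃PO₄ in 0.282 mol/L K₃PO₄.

7.99×10⁻⁴ M

Li₃PO₄(s) ⇌ 3 Li⁺(aq) + PO₄³⁻(aq)
The solution already contains PO₄³⁻ at 0.282 mol/L. Let s be the molar solubility of Li₃PO₄.
[PO₄³⁻] ≈ 0.282 mol/L (common ion dominates); [Li⁺] = 3s.
Ksp = [Li⁺]^3[PO₄³⁻] = (3s)^3(0.282)
(3s)^3 = 3.88×10⁻⁹ / (0.282) = 1.38×10⁻⁸
s = 7.99×10⁻⁴ mol/L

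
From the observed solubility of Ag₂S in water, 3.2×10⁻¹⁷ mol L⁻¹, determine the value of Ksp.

Ksp = 1.3×10⁻⁴⁹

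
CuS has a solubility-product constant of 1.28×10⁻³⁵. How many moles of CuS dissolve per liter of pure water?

CuS(s) ⇌ Cu²⁺(aq) + S²⁻(aq)
With molar solubility s: [Cu²⁺] = s, [S²⁻] = s.
Ksp = [Cu²⁺][S²⁻] = s · s = s^2
s^2 = 1.28×10⁻³⁵
s = (1.28×10⁻³⁵)^(1/2) = 3.58×10⁻¹⁸ mol L⁻¹

3.58×10⁻¹⁸ M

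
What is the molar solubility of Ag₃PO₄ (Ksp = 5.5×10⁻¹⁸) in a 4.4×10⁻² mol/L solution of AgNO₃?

6.5×10⁻¹⁴ M

Ag₃PO₄(s) ⇌ 3 Ag⁺(aq) + PO₄³⁻(aq)
With Ag⁺ already at 4.4×10⁻² mol/L and s small, take [Ag⁺] ≈ 4.4×10⁻² mol/L and [PO₄³⁻] = s.
Ksp = [Ag⁺]^3[PO₄³⁻] = (4.4×10⁻²)^3s
s = 5.5×10⁻¹⁸ / (4.4×10⁻²)^3 = 6.5×10⁻¹⁴
s = 6.5×10⁻¹⁴ mol/L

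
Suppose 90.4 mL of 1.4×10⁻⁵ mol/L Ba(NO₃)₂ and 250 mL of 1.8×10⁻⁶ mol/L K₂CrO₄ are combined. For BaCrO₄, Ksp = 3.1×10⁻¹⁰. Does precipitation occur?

The combined volume is 340.4 mL.
[Ba²⁺] = (1.4×10⁻⁵)(90.4)/340.4 = 3.7×10⁻⁶ mol/L
[CrO₄²⁻] = (1.8×10⁻⁶)(250)/340.4 = 1.3×10⁻⁶ mol/L
Q = [Ba²⁺][CrO₄²⁻] = 4.9×10⁻¹²
Q = 4.9×10⁻¹² < Ksp = 3.1×10⁻¹⁰, so the solution is unsaturated and no precipitate forms.

No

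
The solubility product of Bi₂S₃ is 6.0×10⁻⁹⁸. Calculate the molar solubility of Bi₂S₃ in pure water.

1.4×10⁻²⁰ M

Bi₂S₃(s) ⇌ 2 Bi³⁺(aq) + 3 S²⁻(aq)
For each mole of Bi₂S₃ that dissolves per liter, [Bi³⁺] = 2s and [S²⁻] = 3s; let s denote this solubility.
Ksp = [Bi³⁺]^2[S²⁻]^3 = (2s)^2 · (3s)^3 = 108s^5
108s^5 = 6.0×10⁻⁹⁸  ⇒  s^5 = 5.6×10⁻¹⁰⁰
Taking the 5th root, s = 1.4×10⁻²⁰ mol L⁻¹.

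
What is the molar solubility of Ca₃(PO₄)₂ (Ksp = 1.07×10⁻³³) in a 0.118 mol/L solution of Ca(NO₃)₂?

4.03×10⁻¹⁶ M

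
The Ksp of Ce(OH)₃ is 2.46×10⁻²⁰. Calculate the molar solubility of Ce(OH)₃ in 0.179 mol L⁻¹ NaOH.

4.29×10⁻¹⁸ M

Ce(OH)₃(s) ⇌ Ce³⁺(aq) + 3 OH⁻(aq)
The solution already contains OH⁻ at 0.179 mol L⁻¹. Let s be the molar solubility of Ce(OH)₃.
[OH⁻] ≈ 0.179 mol L⁻¹ (common ion dominates); [Ce³⁺] = s.
Ksp = [Ce³⁺][OH⁻]^3 = s(0.179)^3
s = 2.46×10⁻²⁰ / (0.179)^3 = 4.29×10⁻¹⁸
s = 4.29×10⁻¹⁸ mol L⁻¹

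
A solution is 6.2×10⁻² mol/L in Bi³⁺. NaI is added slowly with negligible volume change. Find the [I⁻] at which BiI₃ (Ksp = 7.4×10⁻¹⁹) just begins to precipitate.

The threshold for precipitation is Q = Ksp.
BiI₃(s) ⇌ Bi³⁺(aq) + 3 I⁻(aq)
Ksp = [Bi³⁺][I⁻]^3 = [I⁻]^3(6.2×10⁻²)
[I⁻]^3 = 7.4×10⁻¹⁹ / (6.2×10⁻²) = 1.2×10⁻¹⁷
[I⁻] = 2.3×10⁻⁶ mol/L

2.3×10⁻⁶ M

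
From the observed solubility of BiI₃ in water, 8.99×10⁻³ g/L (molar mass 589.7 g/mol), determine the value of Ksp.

Molar solubility s = (8.99×10⁻³ g/L) / (589.7 g/mol) = 1.5245×10⁻⁵ mol/L
BiI₃(s) ⇌ Bi³⁺(aq) + 3 I⁻(aq)
With molar solubility s: [Bi³⁺] = s, [I⁻] = 3s.
Ksp = [Bi³⁺][I⁻]^3 = s · (3s)^3 = 27s^4
Ksp = 27 × (1.5245×10⁻⁵)^4 = 1.46×10⁻¹⁸

Ksp = 1.46×10⁻¹⁸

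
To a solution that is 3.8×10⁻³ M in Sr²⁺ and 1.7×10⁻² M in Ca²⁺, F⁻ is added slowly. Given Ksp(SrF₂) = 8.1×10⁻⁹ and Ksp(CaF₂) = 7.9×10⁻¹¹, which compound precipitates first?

CaF₂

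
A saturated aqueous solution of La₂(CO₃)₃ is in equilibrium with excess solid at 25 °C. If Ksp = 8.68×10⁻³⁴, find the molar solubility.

La₂(CO₃)₃(s) ⇌ 2 La³⁺(aq) + 3 CO₃²⁻(aq)
With molar solubility s: [La³⁺] = 2s, [CO₃²⁻] = 3s.
Ksp = [La³⁺]^2[CO₃²⁻]^3 = (2s)^2 · (3s)^3 = 108s^5
108s^5 = 8.68×10⁻³⁴  ⇒  s^5 = 8.04×10⁻³⁶
s = (8.04×10⁻³⁶)^(1/5) = 9.57×10⁻⁸ mol L⁻¹

9.57×10⁻⁸ M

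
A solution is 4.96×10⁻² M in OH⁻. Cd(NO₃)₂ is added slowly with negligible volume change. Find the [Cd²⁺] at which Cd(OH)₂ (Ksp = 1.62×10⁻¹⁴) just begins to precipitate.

6.58×10⁻¹² M

Precipitation begins when Q = Ksp.
Cd(OH)₂(s) ⇌ Cd²⁺(aq) + 2 OH⁻(aq)
Ksp = [Cd²⁺][OH⁻]^2 = [Cd²⁺](4.96×10⁻²)^2
[Cd²⁺] = 1.62×10⁻¹⁴ / (4.96×10⁻²)^2 = 6.58×10⁻¹²
[Cd²⁺] = 6.58×10⁻¹² M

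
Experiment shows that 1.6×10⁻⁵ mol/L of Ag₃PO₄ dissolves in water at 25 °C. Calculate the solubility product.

Ag₃PO₄(s) ⇌ 3 Ag⁺(aq) + PO₄³⁻(aq)
With molar solubility s: [Ag⁺] = 3s, [PO₄³⁻] = s.
Ksp = [Ag⁺]^3[PO₄³⁻] = (3s)^3 · s = 27s^4
Ksp = 27 × (1.6×10⁻⁵)^4 = 1.8×10⁻¹⁸

Ksp = 1.8×10⁻¹⁸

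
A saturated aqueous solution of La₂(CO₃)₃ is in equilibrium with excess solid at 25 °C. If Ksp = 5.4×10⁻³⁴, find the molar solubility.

La₂(CO₃)₃(s) ⇌ 2 La³⁺(aq) + 3 CO₃²⁻(aq)
For each mole of La₂(CO₃)₃ that dissolves per liter, [La³⁺] = 2s and [CO₃²⁻] = 3s; let s denote this solubility.
Ksp = [La³⁺]^2[CO₃²⁻]^3 = (2s)^2 · (3s)^3 = 108s^5
108s^5 = 5.4×10⁻³⁴  ⇒  s^5 = 5.0×10⁻³⁶
Taking the 5th root, s = 8.7×10⁻⁸ M.

8.7×10⁻⁸ M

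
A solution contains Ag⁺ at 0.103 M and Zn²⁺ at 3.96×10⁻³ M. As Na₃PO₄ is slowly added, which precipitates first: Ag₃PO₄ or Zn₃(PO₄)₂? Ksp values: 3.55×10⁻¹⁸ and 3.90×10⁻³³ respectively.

Ag₃PO₄

A salt starts to precipitate once the ion product Q reaches its Ksp.
For Ag₃PO₄: [PO₄³⁻] = (Ksp/[Ag⁺]^3) = 3.25×10⁻¹⁵ M
For Zn₃(PO₄)₂: [PO₄³⁻] = (Ksp/[Zn²⁺]^3)^(1/2) = 2.51×10⁻¹³ M
Ag₃PO₄ requires the lower [PO₄³⁻], so it precipitates first.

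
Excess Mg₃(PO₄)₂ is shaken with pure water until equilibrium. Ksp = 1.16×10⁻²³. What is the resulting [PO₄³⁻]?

Mg₃(PO₄)₂(s) ⇌ 3 Mg²⁺(aq) + 2 PO₄³⁻(aq)
If s mol/L of Mg₃(PO₄)₂ dissolves, [Mg²⁺] = 3s and [PO₄³⁻] = 2s.
Ksp = [Mg²⁺]^3[PO₄³⁻]^2 = (3s)^3 · (2s)^2 = 108s^5 = 1.16×10⁻²³
s = 1.01×10⁻⁵ mol/L
[PO₄³⁻] = 2s = 2.03×10⁻⁵ mol/L

2.03×10⁻⁵ M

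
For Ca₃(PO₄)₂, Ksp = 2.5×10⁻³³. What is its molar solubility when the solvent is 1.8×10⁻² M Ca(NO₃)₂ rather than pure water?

1.0×10⁻¹⁴ M

Ca₃(PO₄)₂(s) ⇌ 3 Ca²⁺(aq) + 2 PO₄³⁻(aq)
Ca²⁺ is already present at 1.8×10⁻² M. If s mol/L of Ca₃(PO₄)₂ dissolves, [PO₄³⁻] = 2s while [Ca²⁺] ≈ 1.8×10⁻² M.
Ksp = [Ca²⁺]^3[PO₄³⁻]^2 = (1.8×10⁻²)^3(2s)^2
(2s)^2 = 2.5×10⁻³³ / (1.8×10⁻²)^3 = 4.3×10⁻²⁸
s = 1.0×10⁻¹⁴ M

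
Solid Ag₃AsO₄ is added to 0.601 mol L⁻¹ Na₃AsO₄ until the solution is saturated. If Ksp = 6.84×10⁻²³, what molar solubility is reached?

1.62×10⁻⁸ M

Ag₃AsO₄(s) ⇌ 3 Ag⁺(aq) + AsO₄³⁻(aq)
Let s be the solubility of Ag₃AsO₄ here. The common ion gives [AsO₄³⁻] ≈ 0.601 mol L⁻¹, and [Ag⁺] = 3s.
Ksp = [Ag⁺]^3[AsO₄³⁻] = (3s)^3(0.601)
(3s)^3 = 6.84×10⁻²³ / (0.601) = 1.14×10⁻²²
s = 1.62×10⁻⁸ mol L⁻¹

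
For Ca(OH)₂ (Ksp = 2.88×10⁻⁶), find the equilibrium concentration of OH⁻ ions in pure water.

1.79×10⁻² M

Ca(OH)₂(s) ⇌ Ca²⁺(aq) + 2 OH⁻(aq)
If s mol/L of Ca(OH)₂ dissolves, [Ca²⁺] = s and [OH⁻] = 2s.
Ksp = [Ca²⁺][OH⁻]^2 = s · (2s)^2 = 4s^3 = 2.88×10⁻⁶
s = 8.96×10⁻³ M
[OH⁻] = 2s = 1.79×10⁻² M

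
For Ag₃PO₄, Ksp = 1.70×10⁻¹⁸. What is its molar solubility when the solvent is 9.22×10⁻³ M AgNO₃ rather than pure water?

2.17×10⁻¹² M

Ag₃PO₄(s) ⇌ 3 Ag⁺(aq) + PO₄³⁻(aq)
The solution already contains Ag⁺ at 9.22×10⁻³ M. Let s be the molar solubility of Ag₃PO₄.
[Ag⁺] ≈ 9.22×10⁻³ M (common ion dominates); [PO₄³⁻] = s.
Ksp = [Ag⁺]^3[PO₄³⁻] = (9.22×10⁻³)^3s
s = 1.70×10⁻¹⁸ / (9.22×10⁻³)^3 = 2.17×10⁻¹²
s = 2.17×10⁻¹² M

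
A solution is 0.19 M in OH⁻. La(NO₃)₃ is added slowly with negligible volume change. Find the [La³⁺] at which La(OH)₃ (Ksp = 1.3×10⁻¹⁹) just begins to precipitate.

1.9×10⁻¹⁷ M

Precipitation of each salt begins when its ion product equals Ksp.
La(OH)₃(s) ⇌ La³⁺(aq) + 3 OH⁻(aq)
Ksp = [La³⁺][OH⁻]^3 = [La³⁺](0.19)^3
[La³⁺] = 1.3×10⁻¹⁹ / (0.19)^3 = 1.9×10⁻¹⁷
[La³⁺] = 1.9×10⁻¹⁷ M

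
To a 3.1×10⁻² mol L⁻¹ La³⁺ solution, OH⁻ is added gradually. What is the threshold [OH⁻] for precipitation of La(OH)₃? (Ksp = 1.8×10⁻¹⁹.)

1.8×10⁻⁶ M

A salt starts to precipitate once the ion product Q reaches its Ksp.
La(OH)₃(s) ⇌ La³⁺(aq) + 3 OH⁻(aq)
Ksp = [La³⁺][OH⁻]^3 = [OH⁻]^3(3.1×10⁻²)
[OH⁻]^3 = 1.8×10⁻¹⁹ / (3.1×10⁻²) = 5.8×10⁻¹⁸
[OH⁻] = 1.8×10⁻⁶ mol L⁻¹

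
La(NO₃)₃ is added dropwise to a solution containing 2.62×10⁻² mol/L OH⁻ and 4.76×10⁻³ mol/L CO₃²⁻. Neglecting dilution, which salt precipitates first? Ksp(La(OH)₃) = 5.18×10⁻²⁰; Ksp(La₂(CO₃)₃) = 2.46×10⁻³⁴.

La(OH)₃

Precipitation of each salt begins when its ion product equals Ksp.
For La(OH)₃: [La³⁺] = (Ksp/[OH⁻]^3) = 2.88×10⁻¹⁵ mol/L
For La₂(CO₃)₃: [La³⁺] = (Ksp/[CO₃²⁻]^3)^(1/2) = 4.78×10⁻¹⁴ mol/L
The smaller threshold [La³⁺] is reached first, so La(OH)₃ precipitates first.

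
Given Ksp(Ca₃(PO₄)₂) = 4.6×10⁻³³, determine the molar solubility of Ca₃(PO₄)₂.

Ca₃(PO₄)₂(s) ⇌ 3 Ca²⁺(aq) + 2 PO₄³⁻(aq)
If s mol/L of Ca₃(PO₄)₂ dissolves, [Ca²⁺] = 3s and [PO₄³⁻] = 2s.
Ksp = [Ca²⁺]^3[PO₄³⁻]^2 = (3s)^3 · (2s)^2 = 108s^5
108s^5 = 4.6×10⁻³³  ⇒  s^5 = 4.3×10⁻³⁵
s = 1.3×10⁻⁷ mol/L

1.3×10⁻⁷ M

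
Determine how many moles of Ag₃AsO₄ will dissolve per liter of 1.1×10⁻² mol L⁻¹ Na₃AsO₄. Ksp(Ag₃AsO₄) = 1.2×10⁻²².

Ag₃AsO₄(s) ⇌ 3 Ag⁺(aq) + AsO₄³⁻(aq)
Let s be the solubility of Ag₃AsO₄ here. The common ion gives [AsO₄³⁻] ≈ 1.1×10⁻² mol L⁻¹, and [Ag⁺] = 3s.
Ksp = [Ag⁺]^3[AsO₄³⁻] = (3s)^3(1.1×10⁻²)
(3s)^3 = 1.2×10⁻²² / (1.1×10⁻²) = 1.1×10⁻²⁰
s = 7.4×10⁻⁸ mol L⁻¹

7.4×10⁻⁸ M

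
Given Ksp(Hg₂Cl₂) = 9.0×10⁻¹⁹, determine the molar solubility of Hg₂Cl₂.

6.1×10⁻⁷ M

Hg₂Cl₂(s) ⇌ Hg₂²⁺(aq) + 2 Cl⁻(aq)
Let s be the molar solubility. Then [Hg₂²⁺] = s and [Cl⁻] = 2s.
Ksp = [Hg₂²⁺][Cl⁻]^2 = s · (2s)^2 = 4s^3
4s^3 = 9.0×10⁻¹⁹  ⇒  s^3 = 2.3×10⁻¹⁹
Taking the 3rd root, s = 6.1×10⁻⁷ mol/L.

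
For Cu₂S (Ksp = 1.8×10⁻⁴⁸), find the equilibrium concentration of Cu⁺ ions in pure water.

1.5×10⁻¹⁶ M

Cu₂S(s) ⇌ 2 Cu⁺(aq) + S²⁻(aq)
For each mole of Cu₂S that dissolves per liter, [Cu⁺] = 2s and [S²⁻] = s; let s denote this solubility.
Ksp = [Cu⁺]^2[S²⁻] = (2s)^2 · s = 4s^3 = 1.8×10⁻⁴⁸
s = 7.7×10⁻¹⁷ mol/L
[Cu⁺] = 2s = 1.5×10⁻¹⁶ mol/L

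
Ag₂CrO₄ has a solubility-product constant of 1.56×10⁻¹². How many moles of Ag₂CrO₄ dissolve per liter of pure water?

7.31×10⁻⁵ M

Ag₂CrO₄(s) ⇌ 2 Ag⁺(aq) + CrO₄²⁻(aq)
If s mol/L of Ag₂CrO₄ dissolves, [Ag⁺] = 2s and [CrO₄²⁻] = s.
Ksp = [Ag⁺]^2[CrO₄²⁻] = (2s)^2 · s = 4s^3
4s^3 = 1.56×10⁻¹²  ⇒  s^3 = 3.90×10⁻¹³
Taking the 3rd root, s = 7.31×10⁻⁵ M.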